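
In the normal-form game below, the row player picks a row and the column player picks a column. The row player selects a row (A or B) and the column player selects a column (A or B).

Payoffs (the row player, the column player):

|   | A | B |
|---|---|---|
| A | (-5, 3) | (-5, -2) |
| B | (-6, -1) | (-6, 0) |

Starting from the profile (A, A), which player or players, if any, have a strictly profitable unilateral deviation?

Neither

The row player at (A, A) earns -5; deviating to B yields -6 — not better.
The column player earns 3; deviating to B yields -2 — not better.
Neither player can strictly improve; the profile is a Nash equilibrium.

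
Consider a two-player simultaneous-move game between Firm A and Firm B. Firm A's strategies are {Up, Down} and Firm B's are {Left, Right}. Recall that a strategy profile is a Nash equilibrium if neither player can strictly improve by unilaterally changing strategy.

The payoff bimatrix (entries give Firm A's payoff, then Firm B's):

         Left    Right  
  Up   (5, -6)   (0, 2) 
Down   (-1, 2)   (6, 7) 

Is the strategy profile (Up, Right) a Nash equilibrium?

No

At (Up, Right), Firm A earns 0; switching to Down would give 6, so Firm A would deviate.
Firm B earns 2; switching to Left would give -6, so Firm B has no profitable deviation.
Since at least one player can profitably deviate, this is not a Nash equilibrium.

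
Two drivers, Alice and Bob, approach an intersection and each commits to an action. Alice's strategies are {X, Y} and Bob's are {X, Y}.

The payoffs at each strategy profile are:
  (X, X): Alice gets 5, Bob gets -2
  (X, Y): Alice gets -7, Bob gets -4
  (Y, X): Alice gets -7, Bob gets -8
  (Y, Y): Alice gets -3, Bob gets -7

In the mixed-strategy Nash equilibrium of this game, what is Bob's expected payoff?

-6

First find p, the probability Alice plays X, from Bob's indifference between X and Y: −2p − 8(1−p) = −4p − 7(1−p), giving p = 1/3.
Since Bob is indifferent in equilibrium, Bob's expected payoff equals the payoff from either column against (1/3, 2/3). Using X: −2(1/3) − 8(2/3) = -6.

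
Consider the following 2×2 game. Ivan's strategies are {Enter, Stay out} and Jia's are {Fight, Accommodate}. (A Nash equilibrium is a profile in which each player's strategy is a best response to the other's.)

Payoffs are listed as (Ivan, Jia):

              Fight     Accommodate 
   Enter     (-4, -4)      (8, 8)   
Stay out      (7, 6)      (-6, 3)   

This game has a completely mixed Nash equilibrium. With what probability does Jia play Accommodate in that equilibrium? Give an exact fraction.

11/25

Let c be the probability that Jia plays Fight. In a completely mixed equilibrium, Ivan must be indifferent between Enter and Stay out.
Ivan's expected payoff from Enter is −4c + 8(1−c); from Stay out it is 7c − 6(1−c).
Setting these equal: −12c + 8 = 13c − 6, so c = 14/25.
Therefore Jia plays Accommodate with probability 1 − 14/25 = 11/25.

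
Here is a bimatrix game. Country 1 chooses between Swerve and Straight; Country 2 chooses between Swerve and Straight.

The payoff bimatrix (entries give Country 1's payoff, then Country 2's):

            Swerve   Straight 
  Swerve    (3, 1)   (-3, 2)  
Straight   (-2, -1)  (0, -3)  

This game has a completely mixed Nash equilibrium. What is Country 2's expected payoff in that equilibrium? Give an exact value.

First find p, the probability Country 1 plays Swerve, from Country 2's indifference between Swerve and Straight: p − (1−p) = 2p − 3(1−p), giving p = 2/3.
Since Country 2 is indifferent in equilibrium, Country 2's expected payoff equals the payoff from either column against (2/3, 1/3). Using Swerve: (2/3) − (1/3) = 1/3.

1/3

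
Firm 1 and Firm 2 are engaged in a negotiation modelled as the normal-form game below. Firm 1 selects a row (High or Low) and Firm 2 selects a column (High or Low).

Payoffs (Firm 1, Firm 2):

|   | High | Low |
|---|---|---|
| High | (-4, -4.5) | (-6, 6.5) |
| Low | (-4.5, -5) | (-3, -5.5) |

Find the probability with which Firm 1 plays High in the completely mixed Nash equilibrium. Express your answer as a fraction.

1/23

Let r be the probability that Firm 1 plays High. In a completely mixed equilibrium, Firm 2 must be indifferent between High and Low.
Firm 2's expected payoff from High is −4.5r − 5(1−r); from Low it is 6.5r − 5.5(1−r).
Setting these equal: 0.5r − 5 = 12r − 5.5, so r = 1/23.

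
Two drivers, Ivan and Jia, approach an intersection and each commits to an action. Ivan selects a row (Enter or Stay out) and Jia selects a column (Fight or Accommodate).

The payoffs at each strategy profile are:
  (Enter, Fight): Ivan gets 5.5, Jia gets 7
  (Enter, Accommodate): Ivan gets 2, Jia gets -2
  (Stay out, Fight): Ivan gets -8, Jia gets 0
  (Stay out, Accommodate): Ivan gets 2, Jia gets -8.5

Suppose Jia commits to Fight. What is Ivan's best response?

Enter

Against Fight, Ivan earns 5.5 from Enter and -8 from Stay out.
So Enter is the best response.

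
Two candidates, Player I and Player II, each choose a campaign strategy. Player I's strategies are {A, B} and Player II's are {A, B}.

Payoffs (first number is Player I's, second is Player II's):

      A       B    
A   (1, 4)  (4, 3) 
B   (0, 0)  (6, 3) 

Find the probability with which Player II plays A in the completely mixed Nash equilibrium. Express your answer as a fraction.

2/3

Let y be the probability that Player II plays A. In a completely mixed equilibrium, Player I must be indifferent between A and B.
Player I's expected payoff from A is y + 4(1−y); from B it is 6(1−y).
Setting these equal: −3y + 4 = −6y + 6, so y = 2/3.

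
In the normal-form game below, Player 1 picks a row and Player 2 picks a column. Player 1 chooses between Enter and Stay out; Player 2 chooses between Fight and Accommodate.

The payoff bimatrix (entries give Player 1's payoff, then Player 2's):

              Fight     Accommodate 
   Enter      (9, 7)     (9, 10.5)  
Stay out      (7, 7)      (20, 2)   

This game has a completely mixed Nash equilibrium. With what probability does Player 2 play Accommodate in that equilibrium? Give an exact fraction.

Let q be the probability that Player 2 plays Fight. In a completely mixed equilibrium, Player 1 must be indifferent between Enter and Stay out.
Player 1's expected payoff from Enter is 9q + 9(1−q); from Stay out it is 7q + 20(1−q).
Setting these equal: 9 = −13q + 20, so q = 11/13.
Therefore Player 2 plays Accommodate with probability 1 − 11/13 = 2/13.

2/13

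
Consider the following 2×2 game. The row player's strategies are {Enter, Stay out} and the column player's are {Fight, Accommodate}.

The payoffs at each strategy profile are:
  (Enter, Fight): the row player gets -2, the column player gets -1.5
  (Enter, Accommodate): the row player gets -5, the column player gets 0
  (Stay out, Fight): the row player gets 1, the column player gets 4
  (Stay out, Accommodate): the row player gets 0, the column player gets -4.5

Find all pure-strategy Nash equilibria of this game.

(Stay out, Fight)

(Enter, Fight): the row player prefers Stay out (1 > -2); the column player prefers Accommodate (0 > -1.5) — not an equilibrium.
(Enter, Accommodate): the row player prefers Stay out (0 > -5) — not an equilibrium.
(Stay out, Fight): the row player gets 1 ≥ -2 from Enter, and the column player gets 4 ≥ -4.5 from Accommodate — Nash equilibrium.
(Stay out, Accommodate): the column player prefers Fight (4 > -4.5) — not an equilibrium.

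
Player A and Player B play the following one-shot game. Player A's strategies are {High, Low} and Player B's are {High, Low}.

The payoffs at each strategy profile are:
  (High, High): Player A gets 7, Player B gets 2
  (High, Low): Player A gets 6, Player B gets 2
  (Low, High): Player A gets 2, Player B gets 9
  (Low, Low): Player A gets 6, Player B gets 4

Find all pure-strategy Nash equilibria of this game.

(High, High) and (High, Low)

(High, High): Player A gets 7 ≥ 2 from Low, and Player B gets 2 ≥ 2 from Low — Nash equilibrium.
(High, Low): Player A gets 6 ≥ 6 from Low, and Player B gets 2 ≥ 2 from High — Nash equilibrium.
(Low, High): Player A prefers High (7 > 2) — not an equilibrium.
(Low, Low): Player B prefers High (9 > 4) — not an equilibrium.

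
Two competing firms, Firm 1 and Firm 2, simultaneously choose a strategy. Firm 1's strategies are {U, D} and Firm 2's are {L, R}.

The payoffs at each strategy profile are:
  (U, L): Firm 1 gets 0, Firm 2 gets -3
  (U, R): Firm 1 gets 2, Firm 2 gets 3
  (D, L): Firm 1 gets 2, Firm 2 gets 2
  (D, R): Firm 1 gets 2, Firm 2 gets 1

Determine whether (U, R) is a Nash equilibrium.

At (U, R), Firm 1 earns 2; switching to D would give 2, so Firm 1 has no profitable deviation.
Firm 2 earns 3; switching to L would give -3, so Firm 2 has no profitable deviation.
Neither player can gain by a unilateral deviation, so this profile is a Nash equilibrium.

Yes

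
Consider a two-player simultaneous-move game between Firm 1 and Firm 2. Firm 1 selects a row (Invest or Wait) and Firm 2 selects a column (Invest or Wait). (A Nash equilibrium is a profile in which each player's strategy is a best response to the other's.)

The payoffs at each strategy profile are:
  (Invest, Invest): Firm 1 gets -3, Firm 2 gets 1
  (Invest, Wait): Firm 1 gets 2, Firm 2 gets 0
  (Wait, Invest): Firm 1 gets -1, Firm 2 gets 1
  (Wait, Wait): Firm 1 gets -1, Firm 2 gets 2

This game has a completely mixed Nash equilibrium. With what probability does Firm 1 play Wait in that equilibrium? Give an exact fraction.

1/2

Let p be the probability that Firm 1 plays Invest. In a completely mixed equilibrium, Firm 2 must be indifferent between Invest and Wait.
Firm 2's expected payoff from Invest is p + (1−p); from Wait it is 2(1−p).
Setting these equal: 1 = −2p + 2, so p = 1/2.
Therefore Firm 1 plays Wait with probability 1 − 1/2 = 1/2.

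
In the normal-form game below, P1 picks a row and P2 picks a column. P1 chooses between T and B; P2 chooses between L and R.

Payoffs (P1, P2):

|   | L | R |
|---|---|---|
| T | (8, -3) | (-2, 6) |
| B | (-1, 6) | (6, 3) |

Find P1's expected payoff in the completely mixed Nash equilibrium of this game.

First find y, the probability P2 plays L, from P1's indifference between T and B: 8y − 2(1−y) = −y + 6(1−y), giving y = 8/17.
Since P1 is indifferent in equilibrium, P1's expected payoff equals the payoff from either row against (8/17, 9/17). Using T: 8(8/17) − 2(9/17) = 46/17.

46/17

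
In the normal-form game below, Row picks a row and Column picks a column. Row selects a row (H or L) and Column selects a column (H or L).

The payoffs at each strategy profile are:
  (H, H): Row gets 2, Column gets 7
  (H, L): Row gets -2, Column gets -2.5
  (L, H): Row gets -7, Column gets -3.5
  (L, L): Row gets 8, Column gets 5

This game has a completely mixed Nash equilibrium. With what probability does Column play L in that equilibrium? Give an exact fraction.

9/19

Let y be the probability that Column plays H. In a completely mixed equilibrium, Row must be indifferent between H and L.
Row's expected payoff from H is 2y − 2(1−y); from L it is −7y + 8(1−y).
Setting these equal: 4y − 2 = −15y + 8, so y = 10/19.
Therefore Column plays L with probability 1 − 10/19 = 9/19.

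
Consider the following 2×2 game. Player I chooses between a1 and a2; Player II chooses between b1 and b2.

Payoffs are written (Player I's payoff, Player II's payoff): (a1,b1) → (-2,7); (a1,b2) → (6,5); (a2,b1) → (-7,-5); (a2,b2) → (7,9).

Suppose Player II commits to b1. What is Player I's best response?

Against b1, Player I earns -2 from a1 and -7 from a2.
So a1 is the best response.

a1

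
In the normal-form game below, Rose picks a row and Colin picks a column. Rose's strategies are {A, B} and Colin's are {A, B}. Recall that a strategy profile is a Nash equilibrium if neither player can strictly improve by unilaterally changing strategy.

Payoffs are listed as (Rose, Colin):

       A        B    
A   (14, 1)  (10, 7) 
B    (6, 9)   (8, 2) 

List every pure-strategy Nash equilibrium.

(A, A): Colin prefers B (7 > 1) — not an equilibrium.
(A, B): Rose gets 10 ≥ 8 from B, and Colin gets 7 ≥ 1 from A — Nash equilibrium.
(B, A): Rose prefers A (14 > 6) — not an equilibrium.
(B, B): Rose prefers A (10 > 8); Colin prefers A (9 > 2) — not an equilibrium.

(A, B)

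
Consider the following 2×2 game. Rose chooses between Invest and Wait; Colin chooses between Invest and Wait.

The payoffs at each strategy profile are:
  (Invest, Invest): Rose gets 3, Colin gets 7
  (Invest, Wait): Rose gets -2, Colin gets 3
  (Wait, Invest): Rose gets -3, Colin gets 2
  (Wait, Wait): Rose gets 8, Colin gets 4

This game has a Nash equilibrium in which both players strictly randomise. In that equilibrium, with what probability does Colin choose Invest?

5/8

Let c be the probability that Colin plays Invest. In a completely mixed equilibrium, Rose must be indifferent between Invest and Wait.
Rose's expected payoff from Invest is 3c − 2(1−c); from Wait it is −3c + 8(1−c).
Setting these equal: 5c − 2 = −11c + 8, so c = 5/8.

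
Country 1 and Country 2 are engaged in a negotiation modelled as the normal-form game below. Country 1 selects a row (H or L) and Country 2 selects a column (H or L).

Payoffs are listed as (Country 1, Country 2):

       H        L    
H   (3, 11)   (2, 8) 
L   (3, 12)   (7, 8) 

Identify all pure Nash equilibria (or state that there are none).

(H, H): Country 1 gets 3 ≥ 3 from L, and Country 2 gets 11 ≥ 8 from L — Nash equilibrium.
(H, L): Country 1 prefers L (7 > 2); Country 2 prefers H (11 > 8) — not an equilibrium.
(L, H): Country 1 gets 3 ≥ 3 from H, and Country 2 gets 12 ≥ 8 from L — Nash equilibrium.
(L, L): Country 2 prefers H (12 > 8) — not an equilibrium.

(H, H) and (L, H)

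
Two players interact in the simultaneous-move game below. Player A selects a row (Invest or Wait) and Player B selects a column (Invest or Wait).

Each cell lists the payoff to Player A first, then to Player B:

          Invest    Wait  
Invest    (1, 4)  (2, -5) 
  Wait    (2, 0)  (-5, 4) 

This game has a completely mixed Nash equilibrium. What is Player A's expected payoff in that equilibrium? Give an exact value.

First find y, the probability Player B plays Invest, from Player A's indifference between Invest and Wait: y + 2(1−y) = 2y − 5(1−y), giving y = 7/8.
Since Player A is indifferent in equilibrium, Player A's expected payoff equals the payoff from either row against (7/8, 1/8). Using Invest: (7/8) + 2(1/8) = 9/8.

9/8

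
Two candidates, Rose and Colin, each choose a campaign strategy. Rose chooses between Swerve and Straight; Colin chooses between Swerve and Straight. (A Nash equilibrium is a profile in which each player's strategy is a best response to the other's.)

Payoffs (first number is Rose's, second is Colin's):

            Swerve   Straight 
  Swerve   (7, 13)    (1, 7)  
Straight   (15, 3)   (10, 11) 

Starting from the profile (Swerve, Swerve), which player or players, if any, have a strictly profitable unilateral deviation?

Rose

Rose at (Swerve, Swerve) earns 7; deviating to Straight yields 15 — a strict improvement.
Colin earns 13; deviating to Straight yields 7 — not better.
Only Rose has a strictly profitable deviation.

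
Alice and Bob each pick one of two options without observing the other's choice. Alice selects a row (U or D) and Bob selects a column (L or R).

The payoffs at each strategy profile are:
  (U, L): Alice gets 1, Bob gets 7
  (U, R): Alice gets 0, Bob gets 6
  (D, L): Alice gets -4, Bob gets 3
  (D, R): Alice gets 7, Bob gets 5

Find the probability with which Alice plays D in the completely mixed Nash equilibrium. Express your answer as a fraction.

1/3

Let x be the probability that Alice plays U. In a completely mixed equilibrium, Bob must be indifferent between L and R.
Bob's expected payoff from L is 7x + 3(1−x); from R it is 6x + 5(1−x).
Setting these equal: 4x + 3 = x + 5, so x = 2/3.
Therefore Alice plays D with probability 1 − 2/3 = 1/3.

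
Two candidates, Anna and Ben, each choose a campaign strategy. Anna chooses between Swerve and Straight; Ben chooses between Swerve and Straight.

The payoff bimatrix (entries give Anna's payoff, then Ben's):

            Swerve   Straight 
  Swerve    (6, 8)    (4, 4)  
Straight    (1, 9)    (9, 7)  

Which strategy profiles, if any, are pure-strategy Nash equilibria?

(Swerve, Swerve): Anna gets 6 ≥ 1 from Straight, and Ben gets 8 ≥ 4 from Straight — Nash equilibrium.
(Swerve, Straight): Anna prefers Straight (9 > 4); Ben prefers Swerve (8 > 4) — not an equilibrium.
(Straight, Swerve): Anna prefers Swerve (6 > 1) — not an equilibrium.
(Straight, Straight): Ben prefers Swerve (9 > 7) — not an equilibrium.

(Swerve, Swerve)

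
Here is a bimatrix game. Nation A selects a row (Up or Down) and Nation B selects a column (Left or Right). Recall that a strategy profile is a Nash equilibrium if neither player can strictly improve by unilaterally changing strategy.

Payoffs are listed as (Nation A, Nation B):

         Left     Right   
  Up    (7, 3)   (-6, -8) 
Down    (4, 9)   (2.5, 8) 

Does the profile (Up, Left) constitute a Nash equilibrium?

Yes

At (Up, Left), Nation A earns 7; switching to Down would give 4, so Nation A has no profitable deviation.
Nation B earns 3; switching to Right would give -8, so Nation B has no profitable deviation.
Neither player can gain by a unilateral deviation, so this profile is a Nash equilibrium.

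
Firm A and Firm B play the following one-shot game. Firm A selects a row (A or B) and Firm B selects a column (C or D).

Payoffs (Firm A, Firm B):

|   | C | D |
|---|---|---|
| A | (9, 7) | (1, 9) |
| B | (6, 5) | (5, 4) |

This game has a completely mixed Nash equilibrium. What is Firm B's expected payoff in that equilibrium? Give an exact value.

First find x, the probability Firm A plays A, from Firm B's indifference between C and D: 7x + 5(1−x) = 9x + 4(1−x), giving x = 1/3.
Since Firm B is indifferent in equilibrium, Firm B's expected payoff equals the payoff from either column against (1/3, 2/3). Using C: 7(1/3) + 5(2/3) = 17/3.

17/3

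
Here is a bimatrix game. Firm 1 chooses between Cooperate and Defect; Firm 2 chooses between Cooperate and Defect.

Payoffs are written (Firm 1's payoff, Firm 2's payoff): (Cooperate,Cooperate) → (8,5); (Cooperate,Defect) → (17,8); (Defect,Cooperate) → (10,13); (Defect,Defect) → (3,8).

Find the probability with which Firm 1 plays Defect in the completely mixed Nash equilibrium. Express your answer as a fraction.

3/8

Let p be the probability that Firm 1 plays Cooperate. In a completely mixed equilibrium, Firm 2 must be indifferent between Cooperate and Defect.
Firm 2's expected payoff from Cooperate is 5p + 13(1−p); from Defect it is 8p + 8(1−p).
Setting these equal: −8p + 13 = 8, so p = 5/8.
Therefore Firm 1 plays Defect with probability 1 − 5/8 = 3/8.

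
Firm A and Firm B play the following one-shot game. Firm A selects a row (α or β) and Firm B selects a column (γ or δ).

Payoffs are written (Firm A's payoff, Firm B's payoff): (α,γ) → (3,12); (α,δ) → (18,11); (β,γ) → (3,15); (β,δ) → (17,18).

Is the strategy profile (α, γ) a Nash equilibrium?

Yes

At (α, γ), Firm A earns 3; switching to β would give 3, so Firm A has no profitable deviation.
Firm B earns 12; switching to δ would give 11, so Firm B has no profitable deviation.
Neither player can gain by a unilateral deviation, so this profile is a Nash equilibrium.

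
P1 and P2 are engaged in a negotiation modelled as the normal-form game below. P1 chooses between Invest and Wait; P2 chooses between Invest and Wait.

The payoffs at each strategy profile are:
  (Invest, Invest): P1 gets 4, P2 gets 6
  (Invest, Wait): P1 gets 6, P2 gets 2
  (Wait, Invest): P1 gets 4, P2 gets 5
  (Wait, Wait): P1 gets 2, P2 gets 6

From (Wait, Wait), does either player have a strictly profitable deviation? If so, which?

P1

P1 at (Wait, Wait) earns 2; deviating to Invest yields 6 — a strict improvement.
P2 earns 6; deviating to Invest yields 5 — not better.
Only P1 has a strictly profitable deviation.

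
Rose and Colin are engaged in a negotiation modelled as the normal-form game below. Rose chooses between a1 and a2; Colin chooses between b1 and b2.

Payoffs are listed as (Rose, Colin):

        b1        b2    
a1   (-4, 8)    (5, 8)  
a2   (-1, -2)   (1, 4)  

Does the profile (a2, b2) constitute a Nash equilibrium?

At (a2, b2), Rose earns 1; switching to a1 would give 5, so Rose would deviate.
Colin earns 4; switching to b1 would give -2, so Colin has no profitable deviation.
Since at least one player can profitably deviate, this is not a Nash equilibrium.

No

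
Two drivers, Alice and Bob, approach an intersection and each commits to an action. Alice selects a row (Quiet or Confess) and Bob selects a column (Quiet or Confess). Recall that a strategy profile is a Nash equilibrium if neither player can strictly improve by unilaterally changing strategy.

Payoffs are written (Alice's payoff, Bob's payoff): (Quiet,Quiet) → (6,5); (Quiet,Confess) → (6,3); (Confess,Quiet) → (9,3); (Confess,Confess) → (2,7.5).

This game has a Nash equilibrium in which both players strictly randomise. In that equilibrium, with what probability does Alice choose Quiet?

Let p be the probability that Alice plays Quiet. In a completely mixed equilibrium, Bob must be indifferent between Quiet and Confess.
Bob's expected payoff from Quiet is 5p + 3(1−p); from Confess it is 3p + 7.5(1−p).
Setting these equal: 2p + 3 = −4.5p + 7.5, so p = 9/13.

9/13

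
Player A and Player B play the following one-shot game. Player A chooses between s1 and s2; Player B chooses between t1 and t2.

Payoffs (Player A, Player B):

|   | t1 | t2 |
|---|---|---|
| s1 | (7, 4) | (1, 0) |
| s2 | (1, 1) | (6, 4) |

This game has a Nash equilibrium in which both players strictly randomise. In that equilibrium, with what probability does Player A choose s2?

4/7

Let r be the probability that Player A plays s1. In a completely mixed equilibrium, Player B must be indifferent between t1 and t2.
Player B's expected payoff from t1 is 4r + (1−r); from t2 it is 4(1−r).
Setting these equal: 3r + 1 = −4r + 4, so r = 3/7.
Therefore Player A plays s2 with probability 1 − 3/7 = 4/7.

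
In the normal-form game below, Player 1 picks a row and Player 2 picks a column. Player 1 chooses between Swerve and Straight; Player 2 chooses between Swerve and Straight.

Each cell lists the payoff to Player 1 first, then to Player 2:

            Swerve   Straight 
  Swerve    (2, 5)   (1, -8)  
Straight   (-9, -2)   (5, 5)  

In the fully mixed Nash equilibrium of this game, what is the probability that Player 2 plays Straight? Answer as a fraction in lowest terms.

11/15

Let q be the probability that Player 2 plays Swerve. In a completely mixed equilibrium, Player 1 must be indifferent between Swerve and Straight.
Player 1's expected payoff from Swerve is 2q + (1−q); from Straight it is −9q + 5(1−q).
Setting these equal: q + 1 = −14q + 5, so q = 4/15.
Therefore Player 2 plays Straight with probability 1 − 4/15 = 11/15.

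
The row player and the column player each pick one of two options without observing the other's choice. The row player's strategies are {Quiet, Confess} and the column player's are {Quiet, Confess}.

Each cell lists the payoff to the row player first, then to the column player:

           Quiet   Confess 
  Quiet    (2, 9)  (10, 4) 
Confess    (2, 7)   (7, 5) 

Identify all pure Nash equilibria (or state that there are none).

(Quiet, Quiet): the row player gets 2 ≥ 2 from Confess, and the column player gets 9 ≥ 4 from Confess — Nash equilibrium.
(Quiet, Confess): the column player prefers Quiet (9 > 4) — not an equilibrium.
(Confess, Quiet): the row player gets 2 ≥ 2 from Quiet, and the column player gets 7 ≥ 5 from Confess — Nash equilibrium.
(Confess, Confess): the row player prefers Quiet (10 > 7); the column player prefers Quiet (7 > 5) — not an equilibrium.

(Quiet, Quiet) and (Confess, Quiet)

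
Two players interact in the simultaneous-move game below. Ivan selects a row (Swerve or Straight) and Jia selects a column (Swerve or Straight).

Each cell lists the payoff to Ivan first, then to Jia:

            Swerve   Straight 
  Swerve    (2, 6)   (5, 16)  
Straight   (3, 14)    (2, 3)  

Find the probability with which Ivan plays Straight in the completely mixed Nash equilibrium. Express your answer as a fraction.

Let r be the probability that Ivan plays Swerve. In a completely mixed equilibrium, Jia must be indifferent between Swerve and Straight.
Jia's expected payoff from Swerve is 6r + 14(1−r); from Straight it is 16r + 3(1−r).
Setting these equal: −8r + 14 = 13r + 3, so r = 11/21.
Therefore Ivan plays Straight with probability 1 − 11/21 = 10/21.

10/21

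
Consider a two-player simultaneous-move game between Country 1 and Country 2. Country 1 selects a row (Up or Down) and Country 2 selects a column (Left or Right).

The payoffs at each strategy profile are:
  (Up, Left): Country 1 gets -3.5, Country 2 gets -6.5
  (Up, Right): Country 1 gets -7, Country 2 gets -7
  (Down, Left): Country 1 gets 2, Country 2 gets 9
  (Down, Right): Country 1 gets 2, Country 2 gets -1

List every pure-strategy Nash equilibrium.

(Up, Left): Country 1 prefers Down (2 > -3.5) — not an equilibrium.
(Up, Right): Country 1 prefers Down (2 > -7); Country 2 prefers Left (-6.5 > -7) — not an equilibrium.
(Down, Left): Country 1 gets 2 ≥ -3.5 from Up, and Country 2 gets 9 ≥ -1 from Right — Nash equilibrium.
(Down, Right): Country 2 prefers Left (9 > -1) — not an equilibrium.

(Down, Left)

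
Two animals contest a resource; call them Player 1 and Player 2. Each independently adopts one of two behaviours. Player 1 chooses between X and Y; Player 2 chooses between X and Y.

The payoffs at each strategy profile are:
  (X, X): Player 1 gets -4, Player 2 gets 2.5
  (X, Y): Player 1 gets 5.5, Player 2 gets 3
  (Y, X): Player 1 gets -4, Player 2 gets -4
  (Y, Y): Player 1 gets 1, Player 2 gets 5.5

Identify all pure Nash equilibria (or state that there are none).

(X, Y)

(X, X): Player 2 prefers Y (3 > 2.5) — not an equilibrium.
(X, Y): Player 1 gets 5.5 ≥ 1 from Y, and Player 2 gets 3 ≥ 2.5 from X — Nash equilibrium.
(Y, X): Player 2 prefers Y (5.5 > -4) — not an equilibrium.
(Y, Y): Player 1 prefers X (5.5 > 1) — not an equilibrium.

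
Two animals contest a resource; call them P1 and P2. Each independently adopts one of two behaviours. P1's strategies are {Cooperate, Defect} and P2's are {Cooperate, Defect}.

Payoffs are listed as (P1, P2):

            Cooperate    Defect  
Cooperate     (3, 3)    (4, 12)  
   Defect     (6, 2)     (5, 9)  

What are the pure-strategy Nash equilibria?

(Cooperate, Cooperate): P1 prefers Defect (6 > 3); P2 prefers Defect (12 > 3) — not an equilibrium.
(Cooperate, Defect): P1 prefers Defect (5 > 4) — not an equilibrium.
(Defect, Cooperate): P2 prefers Defect (9 > 2) — not an equilibrium.
(Defect, Defect): P1 gets 5 ≥ 4 from Cooperate, and P2 gets 9 ≥ 2 from Cooperate — Nash equilibrium.

(Defect, Defect)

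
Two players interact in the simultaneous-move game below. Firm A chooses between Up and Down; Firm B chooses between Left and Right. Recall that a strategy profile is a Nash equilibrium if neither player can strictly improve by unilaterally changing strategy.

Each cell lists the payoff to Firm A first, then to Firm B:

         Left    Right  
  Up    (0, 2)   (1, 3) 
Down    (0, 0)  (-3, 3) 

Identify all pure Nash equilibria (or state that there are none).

(Up, Left): Firm B prefers Right (3 > 2) — not an equilibrium.
(Up, Right): Firm A gets 1 ≥ -3 from Down, and Firm B gets 3 ≥ 2 from Left — Nash equilibrium.
(Down, Left): Firm B prefers Right (3 > 0) — not an equilibrium.
(Down, Right): Firm A prefers Up (1 > -3) — not an equilibrium.

(Up, Right)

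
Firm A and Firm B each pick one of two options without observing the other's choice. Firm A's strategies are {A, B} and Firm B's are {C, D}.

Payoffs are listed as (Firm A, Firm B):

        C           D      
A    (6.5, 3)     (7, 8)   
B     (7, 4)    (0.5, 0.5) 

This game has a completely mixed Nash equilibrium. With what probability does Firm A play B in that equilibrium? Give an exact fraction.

Let p be the probability that Firm A plays A. In a completely mixed equilibrium, Firm B must be indifferent between C and D.
Firm B's expected payoff from C is 3p + 4(1−p); from D it is 8p + 0.5(1−p).
Setting these equal: −p + 4 = 7.5p + 0.5, so p = 7/17.
Therefore Firm A plays B with probability 1 − 7/17 = 10/17.

10/17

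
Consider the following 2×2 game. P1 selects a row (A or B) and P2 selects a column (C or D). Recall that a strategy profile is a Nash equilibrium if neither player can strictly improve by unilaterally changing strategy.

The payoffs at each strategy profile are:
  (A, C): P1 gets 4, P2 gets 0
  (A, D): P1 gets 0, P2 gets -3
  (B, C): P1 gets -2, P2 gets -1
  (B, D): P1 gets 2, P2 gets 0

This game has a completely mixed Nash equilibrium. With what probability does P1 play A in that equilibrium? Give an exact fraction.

Let p be the probability that P1 plays A. In a completely mixed equilibrium, P2 must be indifferent between C and D.
P2's expected payoff from C is −(1−p); from D it is −3p.
Setting these equal: p − 1 = −3p, so p = 1/4.

1/4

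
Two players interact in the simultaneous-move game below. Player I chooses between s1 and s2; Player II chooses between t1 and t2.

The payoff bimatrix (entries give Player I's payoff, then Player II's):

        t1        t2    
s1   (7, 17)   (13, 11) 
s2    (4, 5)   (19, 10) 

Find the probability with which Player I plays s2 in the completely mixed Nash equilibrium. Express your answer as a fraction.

Let r be the probability that Player I plays s1. In a completely mixed equilibrium, Player II must be indifferent between t1 and t2.
Player II's expected payoff from t1 is 17r + 5(1−r); from t2 it is 11r + 10(1−r).
Setting these equal: 12r + 5 = r + 10, so r = 5/11.
Therefore Player I plays s2 with probability 1 − 5/11 = 6/11.

6/11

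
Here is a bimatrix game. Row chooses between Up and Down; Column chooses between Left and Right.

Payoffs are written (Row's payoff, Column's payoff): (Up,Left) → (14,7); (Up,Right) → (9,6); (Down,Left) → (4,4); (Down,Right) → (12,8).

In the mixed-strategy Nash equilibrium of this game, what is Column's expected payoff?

First find p, the probability Row plays Up, from Column's indifference between Left and Right: 7p + 4(1−p) = 6p + 8(1−p), giving p = 4/5.
Since Column is indifferent in equilibrium, Column's expected payoff equals the payoff from either column against (4/5, 1/5). Using Left: 7(4/5) + 4(1/5) = 32/5.

32/5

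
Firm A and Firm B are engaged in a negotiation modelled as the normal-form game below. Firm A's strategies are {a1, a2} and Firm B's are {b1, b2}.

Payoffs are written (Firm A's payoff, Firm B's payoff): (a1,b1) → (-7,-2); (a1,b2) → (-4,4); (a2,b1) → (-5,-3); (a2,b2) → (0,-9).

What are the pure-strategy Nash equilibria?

(a1, b1): Firm A prefers a2 (-5 > -7); Firm B prefers b2 (4 > -2) — not an equilibrium.
(a1, b2): Firm A prefers a2 (0 > -4) — not an equilibrium.
(a2, b1): Firm A gets -5 ≥ -7 from a1, and Firm B gets -3 ≥ -9 from b2 — Nash equilibrium.
(a2, b2): Firm B prefers b1 (-3 > -9) — not an equilibrium.

(a2, b1)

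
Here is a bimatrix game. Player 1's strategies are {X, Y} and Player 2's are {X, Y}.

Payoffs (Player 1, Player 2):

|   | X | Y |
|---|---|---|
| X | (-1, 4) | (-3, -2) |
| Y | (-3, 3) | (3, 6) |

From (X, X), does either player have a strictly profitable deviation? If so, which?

Player 1 at (X, X) earns -1; deviating to Y yields -3 — not better.
Player 2 earns 4; deviating to Y yields -2 — not better.
Neither player can strictly improve; the profile is a Nash equilibrium.

Neither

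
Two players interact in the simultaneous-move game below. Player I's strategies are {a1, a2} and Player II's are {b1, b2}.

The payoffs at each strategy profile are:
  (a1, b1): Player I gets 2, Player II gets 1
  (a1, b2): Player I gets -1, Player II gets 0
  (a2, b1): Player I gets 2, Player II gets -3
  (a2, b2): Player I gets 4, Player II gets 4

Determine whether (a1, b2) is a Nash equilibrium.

No

At (a1, b2), Player I earns -1; switching to a2 would give 4, so Player I would deviate.
Player II earns 0; switching to b1 would give 1, so Player II would deviate.
Since at least one player can profitably deviate, this is not a Nash equilibrium.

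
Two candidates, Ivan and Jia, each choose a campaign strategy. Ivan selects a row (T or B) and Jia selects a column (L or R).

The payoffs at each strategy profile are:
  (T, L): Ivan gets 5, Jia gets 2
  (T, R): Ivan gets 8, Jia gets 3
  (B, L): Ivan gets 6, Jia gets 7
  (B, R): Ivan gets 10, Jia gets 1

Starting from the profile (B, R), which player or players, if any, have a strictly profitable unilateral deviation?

Ivan at (B, R) earns 10; deviating to T yields 8 — not better.
Jia earns 1; deviating to L yields 7 — a strict improvement.
Only Jia has a strictly profitable deviation.

Jia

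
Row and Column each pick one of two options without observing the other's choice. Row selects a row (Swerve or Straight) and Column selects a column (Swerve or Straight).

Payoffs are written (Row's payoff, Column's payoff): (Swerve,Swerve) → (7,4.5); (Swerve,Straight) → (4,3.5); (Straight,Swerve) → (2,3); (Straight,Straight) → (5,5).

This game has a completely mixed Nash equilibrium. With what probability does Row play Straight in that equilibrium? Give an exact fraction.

1/3

Let p be the probability that Row plays Swerve. In a completely mixed equilibrium, Column must be indifferent between Swerve and Straight.
Column's expected payoff from Swerve is 4.5p + 3(1−p); from Straight it is 3.5p + 5(1−p).
Setting these equal: 1.5p + 3 = −1.5p + 5, so p = 2/3.
Therefore Row plays Straight with probability 1 − 2/3 = 1/3.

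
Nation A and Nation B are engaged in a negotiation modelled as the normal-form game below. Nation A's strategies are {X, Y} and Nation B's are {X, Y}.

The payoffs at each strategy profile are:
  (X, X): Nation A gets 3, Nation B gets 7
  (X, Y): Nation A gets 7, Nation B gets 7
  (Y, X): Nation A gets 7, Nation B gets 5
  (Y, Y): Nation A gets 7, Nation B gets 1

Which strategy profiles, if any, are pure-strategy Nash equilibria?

(X, X): Nation A prefers Y (7 > 3) — not an equilibrium.
(X, Y): Nation A gets 7 ≥ 7 from Y, and Nation B gets 7 ≥ 7 from X — Nash equilibrium.
(Y, X): Nation A gets 7 ≥ 3 from X, and Nation B gets 5 ≥ 1 from Y — Nash equilibrium.
(Y, Y): Nation B prefers X (5 > 1) — not an equilibrium.

(X, Y) and (Y, X)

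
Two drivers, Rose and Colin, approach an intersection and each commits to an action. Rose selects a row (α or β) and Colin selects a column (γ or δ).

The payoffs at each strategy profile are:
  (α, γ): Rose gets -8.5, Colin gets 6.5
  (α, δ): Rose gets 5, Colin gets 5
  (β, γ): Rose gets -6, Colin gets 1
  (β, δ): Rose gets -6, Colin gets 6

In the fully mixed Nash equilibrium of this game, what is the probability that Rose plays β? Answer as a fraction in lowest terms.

Let p be the probability that Rose plays α. In a completely mixed equilibrium, Colin must be indifferent between γ and δ.
Colin's expected payoff from γ is 6.5p + (1−p); from δ it is 5p + 6(1−p).
Setting these equal: 5.5p + 1 = −p + 6, so p = 10/13.
Therefore Rose plays β with probability 1 − 10/13 = 3/13.

3/13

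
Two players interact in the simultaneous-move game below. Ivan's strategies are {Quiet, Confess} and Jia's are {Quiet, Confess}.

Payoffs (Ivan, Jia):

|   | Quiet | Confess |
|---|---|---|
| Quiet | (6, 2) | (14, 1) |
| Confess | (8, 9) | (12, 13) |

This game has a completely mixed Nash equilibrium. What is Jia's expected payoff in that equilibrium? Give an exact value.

17/5

First find p, the probability Ivan plays Quiet, from Jia's indifference between Quiet and Confess: 2p + 9(1−p) = p + 13(1−p), giving p = 4/5.
Since Jia is indifferent in equilibrium, Jia's expected payoff equals the payoff from either column against (4/5, 1/5). Using Quiet: 2(4/5) + 9(1/5) = 17/5.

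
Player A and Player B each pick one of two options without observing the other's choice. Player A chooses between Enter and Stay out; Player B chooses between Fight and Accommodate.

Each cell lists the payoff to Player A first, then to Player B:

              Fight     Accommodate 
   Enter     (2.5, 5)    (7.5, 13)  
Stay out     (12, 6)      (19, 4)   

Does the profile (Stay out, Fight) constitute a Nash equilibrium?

Yes

At (Stay out, Fight), Player A earns 12; switching to Enter would give 2.5, so Player A has no profitable deviation.
Player B earns 6; switching to Accommodate would give 4, so Player B has no profitable deviation.
Neither player can gain by a unilateral deviation, so this profile is a Nash equilibrium.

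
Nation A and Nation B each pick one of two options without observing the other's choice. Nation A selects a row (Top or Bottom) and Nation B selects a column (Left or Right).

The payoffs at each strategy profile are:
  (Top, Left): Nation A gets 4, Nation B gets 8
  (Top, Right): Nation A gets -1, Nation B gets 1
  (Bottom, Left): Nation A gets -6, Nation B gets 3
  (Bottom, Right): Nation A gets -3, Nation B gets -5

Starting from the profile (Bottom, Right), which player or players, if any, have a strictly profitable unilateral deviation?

Nation A at (Bottom, Right) earns -3; deviating to Top yields -1 — a strict improvement.
Nation B earns -5; deviating to Left yields 3 — a strict improvement.
Both Nation A and Nation B have strictly profitable deviations.

Both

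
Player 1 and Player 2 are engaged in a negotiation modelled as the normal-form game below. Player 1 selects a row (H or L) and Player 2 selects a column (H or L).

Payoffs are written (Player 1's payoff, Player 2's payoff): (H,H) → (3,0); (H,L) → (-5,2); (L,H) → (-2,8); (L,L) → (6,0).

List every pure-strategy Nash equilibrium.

(H, H): Player 2 prefers L (2 > 0) — not an equilibrium.
(H, L): Player 1 prefers L (6 > -5) — not an equilibrium.
(L, H): Player 1 prefers H (3 > -2) — not an equilibrium.
(L, L): Player 2 prefers H (8 > 0) — not an equilibrium.

none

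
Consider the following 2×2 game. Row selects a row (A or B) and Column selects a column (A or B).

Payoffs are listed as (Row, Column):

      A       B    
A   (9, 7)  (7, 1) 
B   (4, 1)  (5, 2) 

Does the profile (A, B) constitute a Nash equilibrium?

At (A, B), Row earns 7; switching to B would give 5, so Row has no profitable deviation.
Column earns 1; switching to A would give 7, so Column would deviate.
Since at least one player can profitably deviate, this is not a Nash equilibrium.

No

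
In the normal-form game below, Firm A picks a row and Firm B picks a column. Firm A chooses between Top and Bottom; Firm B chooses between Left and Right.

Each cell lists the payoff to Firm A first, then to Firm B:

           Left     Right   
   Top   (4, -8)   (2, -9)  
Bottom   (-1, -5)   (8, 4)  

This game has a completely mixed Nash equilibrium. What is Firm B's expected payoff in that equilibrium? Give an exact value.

-77/10

First find x, the probability Firm A plays Top, from Firm B's indifference between Left and Right: −8x − 5(1−x) = −9x + 4(1−x), giving x = 9/10.
Since Firm B is indifferent in equilibrium, Firm B's expected payoff equals the payoff from either column against (9/10, 1/10). Using Left: −8(9/10) − 5(1/10) = -77/10.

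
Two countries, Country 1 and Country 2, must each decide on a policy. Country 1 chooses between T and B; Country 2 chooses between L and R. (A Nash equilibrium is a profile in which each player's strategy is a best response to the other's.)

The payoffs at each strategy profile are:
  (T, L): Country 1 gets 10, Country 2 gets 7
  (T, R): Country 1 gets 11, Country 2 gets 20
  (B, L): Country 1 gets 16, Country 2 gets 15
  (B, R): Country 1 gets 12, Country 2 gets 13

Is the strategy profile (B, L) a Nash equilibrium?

Yes

At (B, L), Country 1 earns 16; switching to T would give 10, so Country 1 has no profitable deviation.
Country 2 earns 15; switching to R would give 13, so Country 2 has no profitable deviation.
Neither player can gain by a unilateral deviation, so this profile is a Nash equilibrium.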